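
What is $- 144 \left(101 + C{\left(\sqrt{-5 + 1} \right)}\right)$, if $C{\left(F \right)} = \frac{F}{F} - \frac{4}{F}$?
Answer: $-14688 - 288 i \approx -14688.0 - 288.0 i$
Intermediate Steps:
$C{\left(F \right)} = 1 - \frac{4}{F}$
$- 144 \left(101 + C{\left(\sqrt{-5 + 1} \right)}\right) = - 144 \left(101 + \frac{-4 + \sqrt{-5 + 1}}{\sqrt{-5 + 1}}\right) = - 144 \left(101 + \frac{-4 + \sqrt{-4}}{\sqrt{-4}}\right) = - 144 \left(101 + \frac{-4 + 2 i}{2 i}\right) = - 144 \left(101 + - \frac{i}{2} \left(-4 + 2 i\right)\right) = - 144 \left(101 - \frac{i \left(-4 + 2 i\right)}{2}\right) = -14544 + 72 i \left(-4 + 2 i\right)$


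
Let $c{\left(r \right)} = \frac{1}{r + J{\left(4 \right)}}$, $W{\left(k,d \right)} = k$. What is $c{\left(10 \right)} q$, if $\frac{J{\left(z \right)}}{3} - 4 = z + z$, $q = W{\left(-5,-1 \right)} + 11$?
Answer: $\frac{3}{23} \approx 0.13043$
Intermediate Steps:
$q = 6$ ($q = -5 + 11 = 6$)
$J{\left(z \right)} = 12 + 6 z$ ($J{\left(z \right)} = 12 + 3 \left(z + z\right) = 12 + 3 \cdot 2 z = 12 + 6 z$)
$c{\left(r \right)} = \frac{1}{36 + r}$ ($c{\left(r \right)} = \frac{1}{r + \left(12 + 6 \cdot 4\right)} = \frac{1}{r + \left(12 + 24\right)} = \frac{1}{r + 36} = \frac{1}{36 + r}$)
$c{\left(10 \right)} q = \frac{1}{36 + 10} \cdot 6 = \frac{1}{46} \cdot 6 = \frac{3}{23}$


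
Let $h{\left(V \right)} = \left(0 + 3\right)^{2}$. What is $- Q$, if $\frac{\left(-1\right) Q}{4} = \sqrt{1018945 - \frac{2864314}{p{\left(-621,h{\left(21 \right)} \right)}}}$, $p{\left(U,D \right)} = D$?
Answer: $\frac{4 \sqrt{6306191}}{3} \approx 3348.3$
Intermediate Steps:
$h{\left(V \right)} = 9$ ($h{\left(V \right)} = 3^{2} = 9$)
$Q = - \frac{4 \sqrt{6306191}}{3}$ ($Q = - 4 \sqrt{1018945 - \frac{2864314}{9}} = - 4 \sqrt{\frac{6306191}{9}} = - 4 \frac{\sqrt{6306191}}{3} = - \frac{4 \sqrt{6306191}}{3} \approx -3348.3$)
$- Q = - \frac{\left(-4\right) \sqrt{6306191}}{3} = \frac{4 \sqrt{6306191}}{3}$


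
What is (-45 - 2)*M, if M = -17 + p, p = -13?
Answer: 1410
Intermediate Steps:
M = -30 (M = -17 - 13 = -30)
(-45 - 2)*M = (-45 - 2)*(-30) = -47*(-30) = 1410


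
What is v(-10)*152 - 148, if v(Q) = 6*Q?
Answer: -9268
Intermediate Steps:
v(-10)*152 - 148 = (6*(-10))*152 - 148 = -60*152 - 148 = -9120 - 148 = -9268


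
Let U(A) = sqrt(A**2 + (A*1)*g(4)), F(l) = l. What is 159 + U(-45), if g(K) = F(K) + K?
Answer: 159 + 3*sqrt(185) ≈ 199.80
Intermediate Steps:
g(K) = 2*K (g(K) = K + K = 2*K)
U(A) = sqrt(A**2 + 8*A) (U(A) = sqrt(A**2 + (A*1)*(2*4)) = sqrt(A**2 + A*8) = sqrt(A**2 + 8*A))
159 + U(-45) = 159 + sqrt(-45*(8 - 45)) = 159 + sqrt(-45*(-37)) = 159 + sqrt(1665) = 159 + 3*sqrt(185)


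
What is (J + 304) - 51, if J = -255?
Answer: -2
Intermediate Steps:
(J + 304) - 51 = (-255 + 304) - 51 = 49 - 51 = -2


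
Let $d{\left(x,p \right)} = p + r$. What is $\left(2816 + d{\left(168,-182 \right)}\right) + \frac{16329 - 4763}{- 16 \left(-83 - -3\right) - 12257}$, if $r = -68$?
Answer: $\frac{28155416}{10977} \approx 2564.9$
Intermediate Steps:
$d{\left(x,p \right)} = -68 + p$ ($d{\left(x,p \right)} = p - 68 = -68 + p$)
$\left(2816 + d{\left(168,-182 \right)}\right) + \frac{16329 - 4763}{- 16 \left(-83 - -3\right) - 12257} = \left(2816 - 250\right) + \frac{16329 - 4763}{- 16 \left(-83 - -3\right) - 12257} = \left(2816 - 250\right) + \frac{11566}{- 16 \left(-83 + 3\right) - 12257} = 2566 + \frac{11566}{\left(-16\right) \left(-80\right) - 12257} = 2566 + \frac{11566}{1280 - 12257} = 2566 + \frac{11566}{-10977} = 2566 + 11566 \left(- \frac{1}{10977}\right) = 2566 - \frac{11566}{10977} = \frac{28155416}{10977}$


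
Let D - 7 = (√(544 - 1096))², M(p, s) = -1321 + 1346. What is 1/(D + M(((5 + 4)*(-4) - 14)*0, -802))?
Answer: -1/520 ≈ -0.0019231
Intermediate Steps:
M(p, s) = 25
D = -545 (D = 7 + (√(544 - 1096))² = 7 + (√(-552))² = 7 + (2*I*√138)² = 7 - 552 = -545)
1/(D + M(((5 + 4)*(-4) - 14)*0, -802)) = 1/(-545 + 25) = 1/(-520) = -1/520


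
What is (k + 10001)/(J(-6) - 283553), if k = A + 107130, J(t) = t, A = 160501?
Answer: -277632/283559 ≈ -0.97910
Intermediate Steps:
k = 267631 (k = 160501 + 107130 = 267631)
(k + 10001)/(J(-6) - 283553) = (267631 + 10001)/(-6 - 283553) = 277632/(-283559) = 277632*(-1/283559) = -277632/283559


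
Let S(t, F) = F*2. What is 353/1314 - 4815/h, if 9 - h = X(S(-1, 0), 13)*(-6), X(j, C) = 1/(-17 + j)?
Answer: -35835193/64386 ≈ -556.57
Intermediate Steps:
S(t, F) = 2*F
h = 147/17 (h = 9 - (-6)/(-17 + 2*0) = 9 - (-6)/(-17 + 0) = 9 - (-6)/(-17) = 9 - (-1)*(-6)/17 = 9 - 1*6/17 = 9 - 6/17 = 147/17 ≈ 8.6471)
353/1314 - 4815/h = 353/1314 - 4815/147/17 = 353*(1/1314) - 4815*17/147 = 353/1314 - 27285/49 = -35835193/64386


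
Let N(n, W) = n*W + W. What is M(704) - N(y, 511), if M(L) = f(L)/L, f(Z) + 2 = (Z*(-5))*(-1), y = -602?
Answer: 108104831/352 ≈ 3.0712e+5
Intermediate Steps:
f(Z) = -2 + 5*Z (f(Z) = -2 + (Z*(-5))*(-1) = -2 - 5*Z*(-1) = -2 + 5*Z)
N(n, W) = W + W*n (N(n, W) = W*n + W = W + W*n)
M(L) = (-2 + 5*L)/L
M(704) - N(y, 511) = (5 - 2/704) - 511*(1 - 602) = (5 - 2*1/704) - 511*(-601) = (5 - 1/352) - 1*(-307111) = 1759/352 + 307111 = 108104831/352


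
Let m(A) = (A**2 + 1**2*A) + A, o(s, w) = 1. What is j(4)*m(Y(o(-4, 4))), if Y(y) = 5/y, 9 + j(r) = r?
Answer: -175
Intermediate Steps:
j(r) = -9 + r
m(A) = A**2 + 2*A (m(A) = (A**2 + 1*A) + A = (A**2 + A) + A = (A + A**2) + A = A**2 + 2*A)
j(4)*m(Y(o(-4, 4))) = (-9 + 4)*((5/1)*(2 + 5/1)) = -5*5*1*(2 + 5*1) = -25*(2 + 5) = -25*7 = -5*35 = -175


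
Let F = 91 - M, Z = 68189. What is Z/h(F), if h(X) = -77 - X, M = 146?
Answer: -6199/2 ≈ -3099.5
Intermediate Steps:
F = -55 (F = 91 - 1*146 = 91 - 146 = -55)
Z/h(F) = 68189/(-77 - 1*(-55)) = 68189/(-77 + 55) = 68189/(-22) = 68189*(-1/22) = -6199/2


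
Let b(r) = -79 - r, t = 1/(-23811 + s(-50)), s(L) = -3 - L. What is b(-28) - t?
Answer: -1211963/23764 ≈ -51.000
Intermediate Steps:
t = -1/23764 (t = 1/(-23811 + (-3 - 1*(-50))) = 1/(-23811 + (-3 + 50)) = 1/(-23811 + 47) = 1/(-23764) = -1/23764 ≈ -4.2080e-5)
b(-28) - t = (-79 - 1*(-28)) - 1*(-1/23764) = (-79 + 28) + 1/23764 = -51 + 1/23764 = -1211963/23764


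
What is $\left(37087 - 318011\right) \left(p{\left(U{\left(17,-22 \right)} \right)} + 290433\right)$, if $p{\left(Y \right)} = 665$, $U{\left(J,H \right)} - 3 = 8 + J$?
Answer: $-81776414552$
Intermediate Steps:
$U{\left(J,H \right)} = 11 + J$ ($U{\left(J,H \right)} = 3 + \left(8 + J\right) = 11 + J$)
$\left(37087 - 318011\right) \left(p{\left(U{\left(17,-22 \right)} \right)} + 290433\right) = \left(37087 - 318011\right) \left(665 + 290433\right) = \left(-280924\right) 291098 = -81776414552$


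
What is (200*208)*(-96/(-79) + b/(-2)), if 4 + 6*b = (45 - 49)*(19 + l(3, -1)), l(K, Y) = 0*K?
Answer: 77708800/237 ≈ 3.2789e+5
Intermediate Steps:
l(K, Y) = 0
b = -40/3 (b = -2/3 + ((45 - 49)*(19 + 0))/6 = -2/3 + (-4*19)/6 = -2/3 + (1/6)*(-76) = -2/3 - 38/3 = -40/3 ≈ -13.333)
(200*208)*(-96/(-79) + b/(-2)) = (200*208)*(-96/(-79) - 40/3/(-2)) = 41600*(-96*(-1/79) - 40/3*(-1/2)) = 41600*(96/79 + 20/3) = 41600*(1868/237) = 77708800/237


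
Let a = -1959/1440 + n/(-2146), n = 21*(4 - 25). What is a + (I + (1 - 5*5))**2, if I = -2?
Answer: 347572211/515040 ≈ 674.84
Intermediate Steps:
n = -441 (n = 21*(-21) = -441)
a = -594829/515040 (a = -1959/1440 - 441/(-2146) = -1959*1/1440 - 441*(-1/2146) = -653/480 + 441/2146 = -594829/515040 ≈ -1.1549)
a + (I + (1 - 5*5))**2 = -594829/515040 + (-2 + (1 - 5*5))**2 = -594829/515040 + (-2 + (1 - 25))**2 = -594829/515040 + (-2 - 24)**2 = -594829/515040 + (-26)**2 = -594829/515040 + 676 = 347572211/515040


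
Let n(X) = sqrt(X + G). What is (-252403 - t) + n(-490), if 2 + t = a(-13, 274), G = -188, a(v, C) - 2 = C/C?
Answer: -252404 + I*sqrt(678) ≈ -2.524e+5 + 26.038*I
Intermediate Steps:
a(v, C) = 3 (a(v, C) = 2 + C/C = 2 + 1 = 3)
t = 1 (t = -2 + 3 = 1)
n(X) = sqrt(-188 + X) (n(X) = sqrt(X - 188) = sqrt(-188 + X))
(-252403 - t) + n(-490) = (-252403 - 1*1) + sqrt(-188 - 490) = (-252403 - 1) + sqrt(-678) = -252404 + I*sqrt(678)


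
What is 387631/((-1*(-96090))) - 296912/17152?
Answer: -683800849/51504240 ≈ -13.277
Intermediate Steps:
387631/((-1*(-96090))) - 296912/17152 = 387631/96090 - 296912*1/17152 = 387631*(1/96090) - 18557/1072 = 387631/96090 - 18557/1072 = -683800849/51504240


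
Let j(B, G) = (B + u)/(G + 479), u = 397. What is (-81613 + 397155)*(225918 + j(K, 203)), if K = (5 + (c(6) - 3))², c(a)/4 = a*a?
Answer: 24312162268319/341 ≈ 7.1297e+10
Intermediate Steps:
c(a) = 4*a² (c(a) = 4*(a*a) = 4*a²)
K = 21316 (K = (5 + (4*6² - 3))² = (5 + (4*36 - 3))² = (5 + (144 - 3))² = (5 + 141)² = 146² = 21316)
j(B, G) = (397 + B)/(479 + G) (j(B, G) = (B + 397)/(G + 479) = (397 + B)/(479 + G))
(-81613 + 397155)*(225918 + j(K, 203)) = (-81613 + 397155)*(225918 + (397 + 21316)/(479 + 203)) = 315542*(225918 + 21713/682) = 315542*(154097789/682) = 24312162268319/341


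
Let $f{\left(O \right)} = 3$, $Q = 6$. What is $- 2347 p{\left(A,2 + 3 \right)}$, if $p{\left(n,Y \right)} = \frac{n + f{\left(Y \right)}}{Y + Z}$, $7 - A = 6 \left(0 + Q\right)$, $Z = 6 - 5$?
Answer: $\frac{30511}{3} \approx 10170.0$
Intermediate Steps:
$Z = 1$
$A = -29$ ($A = 7 - 6 \left(0 + 6\right) = 7 - 6 \cdot 6 = 7 - 36 = -29$)
$p{\left(n,Y \right)} = \frac{3 + n}{1 + Y}$ ($p{\left(n,Y \right)} = \frac{n + 3}{Y + 1} = \frac{3 + n}{1 + Y}$)
$- 2347 p{\left(A,2 + 3 \right)} = - 2347 \frac{3 - 29}{1 + \left(2 + 3\right)} = - 2347 \frac{1}{1 + 5} \left(-26\right) = - 2347 \cdot \frac{1}{6} \left(-26\right) = \left(-2347\right) \left(- \frac{13}{3}\right) = \frac{30511}{3}$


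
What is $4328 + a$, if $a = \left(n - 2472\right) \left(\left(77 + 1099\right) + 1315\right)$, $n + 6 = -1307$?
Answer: $-9424107$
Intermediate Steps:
$n = -1313$ ($n = -6 - 1307 = -1313$)
$a = -9428435$ ($a = \left(-1313 - 2472\right) \left(\left(77 + 1099\right) + 1315\right) = - 3785 \left(1176 + 1315\right) = \left(-3785\right) 2491 = -9428435$)
$4328 + a = 4328 - 9428435 = -9424107$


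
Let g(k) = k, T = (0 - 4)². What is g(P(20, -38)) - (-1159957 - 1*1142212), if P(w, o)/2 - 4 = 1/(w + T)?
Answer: 41439187/18 ≈ 2.3022e+6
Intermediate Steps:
T = 16 (T = (-4)² = 16)
P(w, o) = 8 + 2/(16 + w) (P(w, o) = 8 + 2/(w + 16) = 8 + 2/(16 + w))
g(P(20, -38)) - (-1159957 - 1*1142212) = 2*(65 + 4*20)/(16 + 20) - (-1159957 - 1*1142212) = 2*(65 + 80)/36 - (-1159957 - 1142212) = 2*(1/36)*145 - 1*(-2302169) = 145/18 + 2302169 = 41439187/18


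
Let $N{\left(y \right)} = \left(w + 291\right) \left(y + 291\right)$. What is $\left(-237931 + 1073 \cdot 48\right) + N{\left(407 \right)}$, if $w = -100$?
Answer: $-53109$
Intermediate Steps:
$N{\left(y \right)} = 55581 + 191 y$ ($N{\left(y \right)} = \left(-100 + 291\right) \left(y + 291\right) = 191 \left(291 + y\right) = 55581 + 191 y$)
$\left(-237931 + 1073 \cdot 48\right) + N{\left(407 \right)} = \left(-237931 + 1073 \cdot 48\right) + \left(55581 + 191 \cdot 407\right) = \left(-237931 + 51504\right) + \left(55581 + 77737\right) = -186427 + 133318 = -53109$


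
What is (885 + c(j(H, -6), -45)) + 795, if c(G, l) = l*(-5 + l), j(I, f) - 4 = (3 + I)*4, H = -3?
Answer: 3930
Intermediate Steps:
j(I, f) = 16 + 4*I (j(I, f) = 4 + (3 + I)*4 = 4 + (12 + 4*I) = 16 + 4*I)
(885 + c(j(H, -6), -45)) + 795 = (885 - 45*(-5 - 45)) + 795 = (885 - 45*(-50)) + 795 = (885 + 2250) + 795 = 3135 + 795 = 3930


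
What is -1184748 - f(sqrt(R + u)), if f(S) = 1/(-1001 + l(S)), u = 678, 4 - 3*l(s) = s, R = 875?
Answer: -10653784774107/8992448 - 3*sqrt(1553)/8992448 ≈ -1.1847e+6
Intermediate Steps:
l(s) = 4/3 - s/3
f(S) = 1/(-2999/3 - S/3) (f(S) = 1/(-1001 + (4/3 - S/3)) = 1/(-2999/3 - S/3))
-1184748 - f(sqrt(R + u)) = -1184748 - (-3)/(2999 + sqrt(875 + 678)) = -1184748 - (-3)/(2999 + sqrt(1553)) = -1184748 + 3/(2999 + sqrt(1553))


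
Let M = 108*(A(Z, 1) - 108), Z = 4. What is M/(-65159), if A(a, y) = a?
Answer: 11232/65159 ≈ 0.17238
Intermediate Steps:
M = -11232 (M = 108*(4 - 108) = 108*(-104) = -11232)
M/(-65159) = -11232/(-65159) = -11232*(-1/65159) = 11232/65159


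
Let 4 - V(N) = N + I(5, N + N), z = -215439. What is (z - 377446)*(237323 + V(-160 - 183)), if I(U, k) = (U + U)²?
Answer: -140851689450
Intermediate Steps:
I(U, k) = 4*U² (I(U, k) = (2*U)² = 4*U²)
V(N) = -96 - N (V(N) = 4 - (N + 4*5²) = 4 - (N + 4*25) = 4 - (N + 100) = 4 - (100 + N) = 4 + (-100 - N) = -96 - N)
(z - 377446)*(237323 + V(-160 - 183)) = (-215439 - 377446)*(237323 + (-96 - (-160 - 183))) = -592885*(237323 + (-96 - 1*(-343))) = -592885*(237323 + (-96 + 343)) = -592885*(237323 + 247) = -592885*237570 = -140851689450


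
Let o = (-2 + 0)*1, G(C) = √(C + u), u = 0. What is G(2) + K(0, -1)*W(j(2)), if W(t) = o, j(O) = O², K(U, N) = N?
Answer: 2 + √2 ≈ 3.4142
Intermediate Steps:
G(C) = √C (G(C) = √(C + 0) = √C)
o = -2 (o = -2*1 = -2)
W(t) = -2
G(2) + K(0, -1)*W(j(2)) = √2 - 1*(-2) = √2 + 2 = 2 + √2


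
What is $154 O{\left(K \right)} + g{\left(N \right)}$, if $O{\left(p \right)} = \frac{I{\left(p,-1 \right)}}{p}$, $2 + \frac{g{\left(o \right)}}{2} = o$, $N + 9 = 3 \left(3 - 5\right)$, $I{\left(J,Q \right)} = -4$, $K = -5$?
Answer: $\frac{446}{5} \approx 89.2$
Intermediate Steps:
$N = -15$ ($N = -9 + 3 \left(3 - 5\right) = -9 + 3 \left(-2\right) = -9 - 6 = -15$)
$g{\left(o \right)} = -4 + 2 o$
$O{\left(p \right)} = - \frac{4}{p}$
$154 O{\left(K \right)} + g{\left(N \right)} = 154 \left(- \frac{4}{-5}\right) + \left(-4 + 2 \left(-15\right)\right) = 154 \left(\left(-4\right) \left(- \frac{1}{5}\right)\right) - 34 = 154 \cdot \frac{4}{5} - 34 = \frac{616}{5} - 34 = \frac{446}{5}$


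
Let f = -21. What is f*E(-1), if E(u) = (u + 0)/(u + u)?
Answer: -21/2 ≈ -10.500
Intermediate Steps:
E(u) = 1/2 (E(u) = u/((2*u)) = u*(1/(2*u)) = 1/2)
f*E(-1) = -21*1/2 = -21/2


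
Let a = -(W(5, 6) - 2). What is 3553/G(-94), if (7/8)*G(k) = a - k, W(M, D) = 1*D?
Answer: 24871/720 ≈ 34.543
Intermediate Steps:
W(M, D) = D
a = -4 (a = -(6 - 2) = -1*4 = -4)
G(k) = -32/7 - 8*k/7 (G(k) = 8*(-4 - k)/7 = -32/7 - 8*k/7)
3553/G(-94) = 3553/(-32/7 - 8/7*(-94)) = 3553/(-32/7 + 752/7) = 3553/(720/7) = 3553*(7/720) = 24871/720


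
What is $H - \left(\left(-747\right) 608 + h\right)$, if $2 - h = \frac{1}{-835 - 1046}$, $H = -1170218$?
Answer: $- \frac{1346878765}{1881} \approx -7.1604 \cdot 10^{5}$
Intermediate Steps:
$h = \frac{3763}{1881}$ ($h = 2 - \frac{1}{-835 - 1046} = 2 - \frac{1}{-1881} = 2 - - \frac{1}{1881} = 2 + \frac{1}{1881} = \frac{3763}{1881} \approx 2.0005$)
$H - \left(\left(-747\right) 608 + h\right) = -1170218 - \left(\left(-747\right) 608 + \frac{3763}{1881}\right) = -1170218 - \left(-454176 + \frac{3763}{1881}\right) = -1170218 - - \frac{854301293}{1881} = -1170218 + \frac{854301293}{1881} = - \frac{1346878765}{1881}$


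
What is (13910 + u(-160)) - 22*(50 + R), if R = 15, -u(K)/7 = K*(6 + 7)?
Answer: 27040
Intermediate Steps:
u(K) = -91*K (u(K) = -7*K*(6 + 7) = -7*K*13 = -91*K)
(13910 + u(-160)) - 22*(50 + R) = (13910 - 91*(-160)) - 22*(50 + 15) = (13910 + 14560) - 22*65 = 28470 - 1430 = 27040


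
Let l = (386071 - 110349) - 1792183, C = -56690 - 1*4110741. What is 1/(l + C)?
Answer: -1/5683892 ≈ -1.7594e-7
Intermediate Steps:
C = -4167431 (C = -56690 - 4110741 = -4167431)
l = -1516461 (l = 275722 - 1792183 = -1516461)
1/(l + C) = 1/(-1516461 - 4167431) = 1/(-5683892) = -1/5683892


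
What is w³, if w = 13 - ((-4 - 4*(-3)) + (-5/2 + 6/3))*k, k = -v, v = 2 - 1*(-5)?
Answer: 2248091/8 ≈ 2.8101e+5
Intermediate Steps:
v = 7 (v = 2 + 5 = 7)
k = -7 (k = -1*7 = -7)
w = 131/2 (w = 13 - ((-4 - 4*(-3)) + (-5/2 + 6/3))*(-7) = 13 - ((-4 + 12) + (-5*½ + 6*(⅓)))*(-7) = 13 - (8 + (-5/2 + 2))*(-7) = 13 - (8 - ½)*(-7) = 13 - 15*(-7)/2 = 13 - 1*(-105/2) = 13 + 105/2 = 131/2 ≈ 65.500)
w³ = (131/2)³ = 2248091/8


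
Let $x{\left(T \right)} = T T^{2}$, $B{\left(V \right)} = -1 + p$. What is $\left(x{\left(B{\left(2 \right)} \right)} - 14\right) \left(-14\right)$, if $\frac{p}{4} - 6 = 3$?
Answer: $-600054$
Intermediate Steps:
$p = 36$ ($p = 24 + 4 \cdot 3 = 24 + 12 = 36$)
$B{\left(V \right)} = 35$ ($B{\left(V \right)} = -1 + 36 = 35$)
$x{\left(T \right)} = T^{3}$
$\left(x{\left(B{\left(2 \right)} \right)} - 14\right) \left(-14\right) = \left(35^{3} - 14\right) \left(-14\right) = \left(42875 - 14\right) \left(-14\right) = 42861 \left(-14\right) = -600054$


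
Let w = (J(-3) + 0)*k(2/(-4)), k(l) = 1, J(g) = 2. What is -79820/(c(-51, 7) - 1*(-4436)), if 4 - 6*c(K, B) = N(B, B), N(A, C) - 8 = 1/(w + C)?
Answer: -4310280/239507 ≈ -17.996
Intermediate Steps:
w = 2 (w = (2 + 0)*1 = 2*1 = 2)
N(A, C) = 8 + 1/(2 + C)
c(K, B) = 2/3 - (17 + 8*B)/(6*(2 + B))
-79820/(c(-51, 7) - 1*(-4436)) = -79820/((-9 - 4*7)/(6*(2 + 7)) - 1*(-4436)) = -79820/((1/6)*(-9 - 28)/9 + 4436) = -79820/((1/6)*(1/9)*(-37) + 4436) = -79820/(-37/54 + 4436) = -79820/239507/54 = -79820*54/239507 = -4310280/239507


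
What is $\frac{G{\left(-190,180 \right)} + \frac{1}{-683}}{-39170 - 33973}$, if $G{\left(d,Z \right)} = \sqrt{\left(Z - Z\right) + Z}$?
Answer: $\frac{1}{49956669} - \frac{2 \sqrt{5}}{24381} \approx -0.00018341$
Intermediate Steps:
$G{\left(d,Z \right)} = \sqrt{Z}$ ($G{\left(d,Z \right)} = \sqrt{0 + Z} = \sqrt{Z}$)
$\frac{G{\left(-190,180 \right)} + \frac{1}{-683}}{-39170 - 33973} = \frac{\sqrt{180} + \frac{1}{-683}}{-39170 - 33973} = \frac{6 \sqrt{5} - \frac{1}{683}}{-73143} = \left(- \frac{1}{683} + 6 \sqrt{5}\right) \left(- \frac{1}{73143}\right) = \frac{1}{49956669} - \frac{2 \sqrt{5}}{24381}$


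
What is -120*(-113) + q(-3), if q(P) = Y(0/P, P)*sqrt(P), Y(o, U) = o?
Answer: 13560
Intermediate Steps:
q(P) = 0 (q(P) = (0/P)*sqrt(P) = 0*sqrt(P) = 0)
-120*(-113) + q(-3) = -120*(-113) + 0 = 13560 + 0 = 13560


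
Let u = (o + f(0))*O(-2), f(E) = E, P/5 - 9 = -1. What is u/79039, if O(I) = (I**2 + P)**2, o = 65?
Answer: 125840/79039 ≈ 1.5921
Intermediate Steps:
P = 40 (P = 45 + 5*(-1) = 45 - 5 = 40)
O(I) = (40 + I**2)**2 (O(I) = (I**2 + 40)**2 = (40 + I**2)**2)
u = 125840 (u = (65 + 0)*(40 + (-2)**2)**2 = 65*(40 + 4)**2 = 65*44**2 = 65*1936 = 125840)
u/79039 = 125840/79039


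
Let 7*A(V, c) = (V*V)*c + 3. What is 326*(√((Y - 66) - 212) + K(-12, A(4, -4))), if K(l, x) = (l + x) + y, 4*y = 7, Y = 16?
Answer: -86553/14 + 326*I*√262 ≈ -6182.4 + 5276.8*I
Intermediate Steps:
y = 7/4 (y = (¼)*7 = 7/4 ≈ 1.7500)
A(V, c) = 3/7 + c*V²/7 (A(V, c) = ((V*V)*c + 3)/7 = (V²*c + 3)/7 = (c*V² + 3)/7 = (3 + c*V²)/7 = 3/7 + c*V²/7)
K(l, x) = 7/4 + l + x (K(l, x) = (l + x) + 7/4 = 7/4 + l + x)
326*(√((Y - 66) - 212) + K(-12, A(4, -4))) = 326*(√((16 - 66) - 212) + (7/4 - 12 + (3/7 + (⅐)*(-4)*4²))) = 326*(√(-50 - 212) + (7/4 - 12 + (3/7 + (⅐)*(-4)*16))) = 326*(√(-262) + (7/4 - 12 + (3/7 - 64/7))) = 326*(I*√262 + (7/4 - 12 - 61/7)) = 326*(I*√262 - 531/28) = 326*(-531/28 + I*√262) = -86553/14 + 326*I*√262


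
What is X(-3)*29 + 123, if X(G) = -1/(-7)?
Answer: 890/7 ≈ 127.14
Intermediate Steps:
X(G) = ⅐ (X(G) = -1*(-⅐) = ⅐)
X(-3)*29 + 123 = (⅐)*29 + 123 = 29/7 + 123 = 890/7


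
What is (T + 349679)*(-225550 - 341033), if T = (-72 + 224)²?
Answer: -211212510489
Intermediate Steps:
T = 23104 (T = 152² = 23104)
(T + 349679)*(-225550 - 341033) = (23104 + 349679)*(-225550 - 341033) = 372783*(-566583) = -211212510489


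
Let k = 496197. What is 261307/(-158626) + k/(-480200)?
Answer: -102094683361/38086102600 ≈ -2.6806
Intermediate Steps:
261307/(-158626) + k/(-480200) = 261307/(-158626) + 496197/(-480200) = 261307*(-1/158626) + 496197*(-1/480200) = -261307/158626 - 496197/480200 = -102094683361/38086102600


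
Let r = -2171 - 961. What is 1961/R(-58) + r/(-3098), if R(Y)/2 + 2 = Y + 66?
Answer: 3056381/18588 ≈ 164.43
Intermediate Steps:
R(Y) = 128 + 2*Y (R(Y) = -4 + 2*(Y + 66) = -4 + 2*(66 + Y) = -4 + (132 + 2*Y) = 128 + 2*Y)
r = -3132
1961/R(-58) + r/(-3098) = 1961/(128 + 2*(-58)) - 3132/(-3098) = 1961/(128 - 116) - 3132*(-1/3098) = 1961/12 + 1566/1549 = 3056381/18588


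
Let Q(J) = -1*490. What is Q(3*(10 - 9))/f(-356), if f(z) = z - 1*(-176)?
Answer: 49/18 ≈ 2.7222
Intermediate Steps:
f(z) = 176 + z (f(z) = z + 176 = 176 + z)
Q(J) = -490
Q(3*(10 - 9))/f(-356) = -490/(176 - 356) = -490/(-180) = -490*(-1/180) = 49/18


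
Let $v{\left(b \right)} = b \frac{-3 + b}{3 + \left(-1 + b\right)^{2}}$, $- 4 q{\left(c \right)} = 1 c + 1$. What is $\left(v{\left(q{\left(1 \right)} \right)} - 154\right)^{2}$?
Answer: $\frac{212521}{9} \approx 23613.0$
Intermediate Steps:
$q{\left(c \right)} = - \frac{1}{4} - \frac{c}{4}$ ($q{\left(c \right)} = - \frac{1 c + 1}{4} = - \frac{c + 1}{4} = - \frac{1 + c}{4} = - \frac{1}{4} - \frac{c}{4}$)
$v{\left(b \right)} = \frac{b \left(-3 + b\right)}{3 + \left(-1 + b\right)^{2}}$ ($v{\left(b \right)} = b \frac{-3 + b}{3 + \left(-1 + b\right)^{2}} = \frac{b \left(-3 + b\right)}{3 + \left(-1 + b\right)^{2}}$)
$\left(v{\left(q{\left(1 \right)} \right)} - 154\right)^{2} = \left(\frac{\left(- \frac{1}{4} - \frac{1}{4}\right) \left(-3 - \frac{1}{2}\right)}{3 + \left(-1 - \frac{1}{2}\right)^{2}} - 154\right)^{2} = \left(- \frac{-3 - \frac{1}{2}}{2 \left(3 + \left(-1 - \frac{1}{2}\right)^{2}\right)} - 154\right)^{2} = \left(\left(- \frac{1}{2}\right) \frac{1}{3 + \left(- \frac{3}{2}\right)^{2}} \left(- \frac{7}{2}\right) - 154\right)^{2} = \left(\left(- \frac{1}{2}\right) \frac{1}{3 + \frac{9}{4}} \left(- \frac{7}{2}\right) - 154\right)^{2} = \left(\left(- \frac{1}{2}\right) \frac{1}{\frac{21}{4}} \left(- \frac{7}{2}\right) - 154\right)^{2} = \left(\left(- \frac{1}{2}\right) \frac{4}{21} \left(- \frac{7}{2}\right) - 154\right)^{2} = \left(\frac{1}{3} - 154\right)^{2} = \left(- \frac{461}{3}\right)^{2} = \frac{212521}{9}$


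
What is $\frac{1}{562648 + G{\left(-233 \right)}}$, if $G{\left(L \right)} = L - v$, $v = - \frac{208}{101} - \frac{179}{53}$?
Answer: $\frac{5353}{3010636598} \approx 1.778 \cdot 10^{-6}$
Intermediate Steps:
$v = - \frac{29103}{5353}$ ($v = \left(-208\right) \frac{1}{101} - \frac{179}{53} = - \frac{208}{101} - \frac{179}{53} = - \frac{29103}{5353} \approx -5.4368$)
$G{\left(L \right)} = \frac{29103}{5353} + L$ ($G{\left(L \right)} = L - - \frac{29103}{5353} = L + \frac{29103}{5353} = \frac{29103}{5353} + L$)
$\frac{1}{562648 + G{\left(-233 \right)}} = \frac{1}{562648 + \left(\frac{29103}{5353} - 233\right)} = \frac{1}{562648 - \frac{1218146}{5353}} = \frac{1}{\frac{3010636598}{5353}} = \frac{5353}{3010636598}$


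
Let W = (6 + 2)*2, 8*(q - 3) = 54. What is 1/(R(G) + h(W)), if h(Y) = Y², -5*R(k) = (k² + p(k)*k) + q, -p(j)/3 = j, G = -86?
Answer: 20/64249 ≈ 0.00031129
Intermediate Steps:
p(j) = -3*j
q = 39/4 (q = 3 + (⅛)*54 = 3 + 27/4 = 39/4 ≈ 9.7500)
R(k) = -39/20 + 2*k²/5 (R(k) = -((k² + (-3*k)*k) + 39/4)/5 = -((k² - 3*k²) + 39/4)/5 = -(-2*k² + 39/4)/5 = -(39/4 - 2*k²)/5 = -39/20 + 2*k²/5)
W = 16 (W = 8*2 = 16)
1/(R(G) + h(W)) = 1/((-39/20 + (⅖)*(-86)²) + 16²) = 1/((-39/20 + (⅖)*7396) + 256) = 1/((-39/20 + 14792/5) + 256) = 1/(59129/20 + 256) = 1/(64249/20) = 20/64249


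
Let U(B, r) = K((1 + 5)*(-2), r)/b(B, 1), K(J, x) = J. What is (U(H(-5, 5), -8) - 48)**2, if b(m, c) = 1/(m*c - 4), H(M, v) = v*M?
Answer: 90000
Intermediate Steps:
H(M, v) = M*v
b(m, c) = 1/(-4 + c*m) (b(m, c) = 1/(c*m - 4) = 1/(-4 + c*m))
U(B, r) = 48 - 12*B (U(B, r) = ((1 + 5)*(-2))/(1/(-4 + 1*B)) = (6*(-2))/(1/(-4 + B)) = -12*(-4 + B) = 48 - 12*B)
(U(H(-5, 5), -8) - 48)**2 = ((48 - (-60)*5) - 48)**2 = ((48 - 12*(-25)) - 48)**2 = ((48 + 300) - 48)**2 = (348 - 48)**2 = 300**2 = 90000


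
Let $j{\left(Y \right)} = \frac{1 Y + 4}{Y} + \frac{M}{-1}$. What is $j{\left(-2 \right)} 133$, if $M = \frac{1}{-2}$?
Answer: $- \frac{133}{2} \approx -66.5$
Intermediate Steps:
$M = - \frac{1}{2} \approx -0.5$
$j{\left(Y \right)} = \frac{1}{2} + \frac{4 + Y}{Y}$ ($j{\left(Y \right)} = \frac{1 Y + 4}{Y} - \frac{1}{2 \left(-1\right)} = \frac{Y + 4}{Y} - - \frac{1}{2} = \frac{4 + Y}{Y} + \frac{1}{2} = \frac{1}{2} + \frac{4 + Y}{Y}$)
$j{\left(-2 \right)} 133 = \left(\frac{3}{2} + \frac{4}{-2}\right) 133 = \left(\frac{3}{2} + 4 \left(- \frac{1}{2}\right)\right) 133 = \left(\frac{3}{2} - 2\right) 133 = \left(- \frac{1}{2}\right) 133 = - \frac{133}{2}$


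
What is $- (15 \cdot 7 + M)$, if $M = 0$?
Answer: $-105$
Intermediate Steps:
$- (15 \cdot 7 + M) = - (15 \cdot 7 + 0) = - (105 + 0) = \left(-1\right) 105 = -105$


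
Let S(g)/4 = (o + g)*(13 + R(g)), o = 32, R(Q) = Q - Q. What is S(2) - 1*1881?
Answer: -113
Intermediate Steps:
R(Q) = 0
S(g) = 1664 + 52*g (S(g) = 4*((32 + g)*(13 + 0)) = 4*((32 + g)*13) = 4*(416 + 13*g) = 1664 + 52*g)
S(2) - 1*1881 = (1664 + 52*2) - 1*1881 = (1664 + 104) - 1881 = 1768 - 1881 = -113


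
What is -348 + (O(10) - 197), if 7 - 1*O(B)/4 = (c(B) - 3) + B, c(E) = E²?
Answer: -945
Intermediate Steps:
O(B) = 40 - 4*B - 4*B² (O(B) = 28 - 4*((B² - 3) + B) = 28 - 4*((-3 + B²) + B) = 28 - 4*(-3 + B + B²) = 28 + (12 - 4*B - 4*B²) = 40 - 4*B - 4*B²)
-348 + (O(10) - 197) = -348 + ((40 - 4*10 - 4*10²) - 197) = -348 + ((40 - 40 - 4*100) - 197) = -348 + ((40 - 40 - 400) - 197) = -348 + (-400 - 197) = -348 - 597 = -945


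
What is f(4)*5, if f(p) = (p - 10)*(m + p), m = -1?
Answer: -90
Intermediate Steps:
f(p) = (-1 + p)*(-10 + p) (f(p) = (p - 10)*(-1 + p) = (-10 + p)*(-1 + p) = (-1 + p)*(-10 + p))
f(4)*5 = (10 + 4² - 11*4)*5 = (10 + 16 - 44)*5 = -18*5 = -90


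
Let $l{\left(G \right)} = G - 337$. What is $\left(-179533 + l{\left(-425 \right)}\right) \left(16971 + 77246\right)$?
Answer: $-16986854015$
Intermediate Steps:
$l{\left(G \right)} = -337 + G$ ($l{\left(G \right)} = G - 337 = -337 + G$)
$\left(-179533 + l{\left(-425 \right)}\right) \left(16971 + 77246\right) = \left(-179533 - 762\right) \left(16971 + 77246\right) = \left(-179533 - 762\right) 94217 = \left(-180295\right) 94217 = -16986854015$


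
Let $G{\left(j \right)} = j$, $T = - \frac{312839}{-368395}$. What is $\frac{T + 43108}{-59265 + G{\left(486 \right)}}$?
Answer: $- \frac{756242119}{1031137605} \approx -0.73341$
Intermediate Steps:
$T = \frac{312839}{368395}$ ($T = \left(-312839\right) \left(- \frac{1}{368395}\right) = \frac{312839}{368395} \approx 0.84919$)
$\frac{T + 43108}{-59265 + G{\left(486 \right)}} = \frac{\frac{312839}{368395} + 43108}{-59265 + 486} = \frac{15881084499}{368395 \left(-58779\right)} = \frac{15881084499}{368395} \left(- \frac{1}{58779}\right) = - \frac{756242119}{1031137605}$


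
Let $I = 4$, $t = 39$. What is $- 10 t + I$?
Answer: $-386$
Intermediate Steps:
$- 10 t + I = \left(-10\right) 39 + 4 = -390 + 4 = -386$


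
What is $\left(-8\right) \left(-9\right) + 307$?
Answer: $379$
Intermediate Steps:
$\left(-8\right) \left(-9\right) + 307 = 72 + 307 = 379$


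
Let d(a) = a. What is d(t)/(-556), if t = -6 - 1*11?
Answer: 17/556 ≈ 0.030576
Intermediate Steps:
t = -17 (t = -6 - 11 = -17)
d(t)/(-556) = -17/(-556) = -17*(-1/556) = 17/556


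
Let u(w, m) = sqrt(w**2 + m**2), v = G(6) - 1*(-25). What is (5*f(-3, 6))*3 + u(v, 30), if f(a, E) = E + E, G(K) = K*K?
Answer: 180 + sqrt(4621) ≈ 247.98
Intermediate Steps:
G(K) = K**2
v = 61 (v = 6**2 - 1*(-25) = 36 + 25 = 61)
f(a, E) = 2*E
u(w, m) = sqrt(m**2 + w**2)
(5*f(-3, 6))*3 + u(v, 30) = (5*(2*6))*3 + sqrt(30**2 + 61**2) = (5*12)*3 + sqrt(900 + 3721) = 60*3 + sqrt(4621) = 180 + sqrt(4621)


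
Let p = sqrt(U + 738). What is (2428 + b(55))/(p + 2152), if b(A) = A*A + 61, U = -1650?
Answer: 741633/289501 - 2757*I*sqrt(57)/579002 ≈ 2.5618 - 0.03595*I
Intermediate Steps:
p = 4*I*sqrt(57) (p = sqrt(-1650 + 738) = sqrt(-912) = 4*I*sqrt(57) ≈ 30.199*I)
b(A) = 61 + A**2 (b(A) = A**2 + 61 = 61 + A**2)
(2428 + b(55))/(p + 2152) = (2428 + (61 + 55**2))/(4*I*sqrt(57) + 2152) = (2428 + (61 + 3025))/(2152 + 4*I*sqrt(57)) = (2428 + 3086)/(2152 + 4*I*sqrt(57)) = 5514/(2152 + 4*I*sqrt(57))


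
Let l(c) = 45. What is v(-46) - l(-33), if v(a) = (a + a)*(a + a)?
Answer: 8419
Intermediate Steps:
v(a) = 4*a² (v(a) = (2*a)*(2*a) = 4*a²)
v(-46) - l(-33) = 4*(-46)² - 1*45 = 4*2116 - 45 = 8464 - 45 = 8419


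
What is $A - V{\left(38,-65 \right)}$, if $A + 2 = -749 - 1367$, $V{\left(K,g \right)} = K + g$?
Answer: $-2091$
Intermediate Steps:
$A = -2118$ ($A = -2 - 2116 = -2118$)
$A - V{\left(38,-65 \right)} = -2118 - \left(38 - 65\right) = -2118 - -27 = -2118 + 27 = -2091$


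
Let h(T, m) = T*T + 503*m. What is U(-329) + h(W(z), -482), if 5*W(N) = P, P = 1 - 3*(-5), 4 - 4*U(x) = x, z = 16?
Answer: -24235251/100 ≈ -2.4235e+5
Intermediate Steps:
U(x) = 1 - x/4
P = 16 (P = 1 + 15 = 16)
W(N) = 16/5 (W(N) = (⅕)*16 = 16/5)
h(T, m) = T² + 503*m
U(-329) + h(W(z), -482) = (1 - ¼*(-329)) + ((16/5)² + 503*(-482)) = (1 + 329/4) + (256/25 - 242446) = 333/4 - 6060894/25 = -24235251/100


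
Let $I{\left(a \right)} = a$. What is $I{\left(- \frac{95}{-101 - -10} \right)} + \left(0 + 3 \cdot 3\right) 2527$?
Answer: $\frac{2069708}{91} \approx 22744.0$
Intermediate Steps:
$I{\left(- \frac{95}{-101 - -10} \right)} + \left(0 + 3 \cdot 3\right) 2527 = - \frac{95}{-101 - -10} + \left(0 + 3 \cdot 3\right) 2527 = - \frac{95}{-101 + 10} + \left(0 + 9\right) 2527 = - \frac{95}{-91} + 9 \cdot 2527 = \left(-95\right) \left(- \frac{1}{91}\right) + 22743 = \frac{95}{91} + 22743 = \frac{2069708}{91}$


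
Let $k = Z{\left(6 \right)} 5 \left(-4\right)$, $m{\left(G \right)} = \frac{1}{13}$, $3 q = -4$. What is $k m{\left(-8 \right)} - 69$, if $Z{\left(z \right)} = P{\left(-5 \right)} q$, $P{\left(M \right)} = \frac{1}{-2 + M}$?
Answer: $- \frac{18917}{273} \approx -69.293$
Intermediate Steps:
$q = - \frac{4}{3}$ ($q = \frac{1}{3} \left(-4\right) = - \frac{4}{3} \approx -1.3333$)
$m{\left(G \right)} = \frac{1}{13}$
$Z{\left(z \right)} = \frac{4}{21}$ ($Z{\left(z \right)} = \frac{1}{-2 - 5} \left(- \frac{4}{3}\right) = \frac{1}{-7} \left(- \frac{4}{3}\right) = \left(- \frac{1}{7}\right) \left(- \frac{4}{3}\right) = \frac{4}{21}$)
$k = - \frac{80}{21}$ ($k = \frac{4}{21} \cdot 5 \left(-4\right) = \frac{20}{21} \left(-4\right) = - \frac{80}{21} \approx -3.8095$)
$k m{\left(-8 \right)} - 69 = \left(- \frac{80}{21}\right) \frac{1}{13} - 69 = - \frac{80}{273} - 69 = - \frac{18917}{273}$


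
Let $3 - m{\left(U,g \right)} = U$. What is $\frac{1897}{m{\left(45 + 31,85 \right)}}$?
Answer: $- \frac{1897}{73} \approx -25.986$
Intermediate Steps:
$m{\left(U,g \right)} = 3 - U$
$\frac{1897}{m{\left(45 + 31,85 \right)}} = \frac{1897}{3 - \left(45 + 31\right)} = \frac{1897}{3 - 76} = \frac{1897}{-73} = 1897 \left(- \frac{1}{73}\right) = - \frac{1897}{73}$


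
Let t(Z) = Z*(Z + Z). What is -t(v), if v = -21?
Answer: -882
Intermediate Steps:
t(Z) = 2*Z² (t(Z) = Z*(2*Z) = 2*Z²)
-t(v) = -2*(-21)² = -2*441 = -1*882 = -882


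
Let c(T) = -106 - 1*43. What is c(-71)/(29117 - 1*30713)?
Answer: 149/1596 ≈ 0.093358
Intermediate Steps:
c(T) = -149 (c(T) = -106 - 43 = -149)
c(-71)/(29117 - 1*30713) = -149/(29117 - 1*30713) = -149/(29117 - 30713) = -149/(-1596) = -149*(-1/1596) = 149/1596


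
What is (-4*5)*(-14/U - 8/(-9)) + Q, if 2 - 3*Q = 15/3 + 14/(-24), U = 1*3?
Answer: 299/4 ≈ 74.750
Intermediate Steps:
U = 3
Q = -29/36 (Q = ⅔ - (15/3 + 14/(-24))/3 = ⅔ - (15*(⅓) + 14*(-1/24))/3 = ⅔ - (5 - 7/12)/3 = ⅔ - ⅓*53/12 = ⅔ - 53/36 = -29/36 ≈ -0.80556)
(-4*5)*(-14/U - 8/(-9)) + Q = (-4*5)*(-14/3 - 8/(-9)) - 29/36 = -20*(-14*⅓ - 8*(-⅑)) - 29/36 = -20*(-14/3 + 8/9) - 29/36 = -20*(-34/9) - 29/36 = 680/9 - 29/36 = 299/4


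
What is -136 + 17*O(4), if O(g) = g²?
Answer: 136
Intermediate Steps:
-136 + 17*O(4) = -136 + 17*4² = -136 + 17*16 = -136 + 272 = 136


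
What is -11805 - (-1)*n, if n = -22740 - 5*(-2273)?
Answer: -23180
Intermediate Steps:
n = -11375 (n = -22740 - 1*(-11365) = -22740 + 11365 = -11375)
-11805 - (-1)*n = -11805 - (-1)*(-11375) = -11805 - 1*11375 = -11805 - 11375 = -23180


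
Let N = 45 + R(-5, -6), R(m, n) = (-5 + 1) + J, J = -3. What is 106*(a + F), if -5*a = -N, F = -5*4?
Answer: -6572/5 ≈ -1314.4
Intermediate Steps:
R(m, n) = -7 (R(m, n) = (-5 + 1) - 3 = -4 - 3 = -7)
F = -20
N = 38 (N = 45 - 7 = 38)
a = 38/5 (a = -(-1)*38/5 = -⅕*(-38) = 38/5 ≈ 7.6000)
106*(a + F) = 106*(38/5 - 20) = 106*(-62/5) = -6572/5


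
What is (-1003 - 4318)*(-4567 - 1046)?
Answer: 29866773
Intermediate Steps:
(-1003 - 4318)*(-4567 - 1046) = -5321*(-5613) = 29866773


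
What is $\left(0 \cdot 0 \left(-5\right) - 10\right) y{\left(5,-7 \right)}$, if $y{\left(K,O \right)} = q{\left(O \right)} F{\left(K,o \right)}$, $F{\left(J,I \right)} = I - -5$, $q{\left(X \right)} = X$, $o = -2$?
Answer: $210$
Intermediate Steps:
$F{\left(J,I \right)} = 5 + I$ ($F{\left(J,I \right)} = I + 5 = 5 + I$)
$y{\left(K,O \right)} = 3 O$ ($y{\left(K,O \right)} = O \left(5 - 2\right) = O 3 = 3 O$)
$\left(0 \cdot 0 \left(-5\right) - 10\right) y{\left(5,-7 \right)} = \left(0 \cdot 0 \left(-5\right) - 10\right) 3 \left(-7\right) = \left(0 \left(-5\right) - 10\right) \left(-21\right) = \left(0 - 10\right) \left(-21\right) = \left(-10\right) \left(-21\right) = 210$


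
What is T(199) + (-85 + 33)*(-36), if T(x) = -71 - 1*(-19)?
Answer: 1820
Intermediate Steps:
T(x) = -52 (T(x) = -71 + 19 = -52)
T(199) + (-85 + 33)*(-36) = -52 + (-85 + 33)*(-36) = -52 - 52*(-36) = -52 + 1872 = 1820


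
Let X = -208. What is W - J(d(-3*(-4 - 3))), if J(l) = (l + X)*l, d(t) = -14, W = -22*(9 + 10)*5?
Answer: -5198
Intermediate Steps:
W = -2090 (W = -22*19*5 = -418*5 = -2090)
J(l) = l*(-208 + l) (J(l) = (l - 208)*l = (-208 + l)*l = l*(-208 + l))
W - J(d(-3*(-4 - 3))) = -2090 - (-14)*(-208 - 14) = -2090 - (-14)*(-222) = -2090 - 1*3108 = -2090 - 3108 = -5198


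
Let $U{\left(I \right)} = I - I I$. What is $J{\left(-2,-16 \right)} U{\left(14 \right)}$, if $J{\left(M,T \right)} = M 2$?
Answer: $728$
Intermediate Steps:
$J{\left(M,T \right)} = 2 M$
$U{\left(I \right)} = I - I^{2}$
$J{\left(-2,-16 \right)} U{\left(14 \right)} = 2 \left(-2\right) 14 \left(1 - 14\right) = - 4 \cdot 14 \left(1 - 14\right) = - 4 \cdot 14 \left(-13\right) = \left(-4\right) \left(-182\right) = 728$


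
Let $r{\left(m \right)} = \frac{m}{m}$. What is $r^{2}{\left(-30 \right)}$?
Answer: $1$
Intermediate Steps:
$r{\left(m \right)} = 1$
$r^{2}{\left(-30 \right)} = 1^{2} = 1$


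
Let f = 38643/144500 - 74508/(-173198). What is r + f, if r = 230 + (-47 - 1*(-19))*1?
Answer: 2536467859157/12513555500 ≈ 202.70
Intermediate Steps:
r = 202 (r = 230 + (-47 + 19)*1 = 230 - 28*1 = 230 - 28 = 202)
f = 8729648157/12513555500 (f = 38643*(1/144500) - 74508*(-1/173198) = 38643/144500 + 37254/86599 = 8729648157/12513555500 ≈ 0.69762)
r + f = 202 + 8729648157/12513555500 = 2536467859157/12513555500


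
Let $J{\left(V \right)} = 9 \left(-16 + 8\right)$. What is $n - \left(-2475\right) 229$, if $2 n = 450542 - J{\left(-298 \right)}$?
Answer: $792082$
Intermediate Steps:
$J{\left(V \right)} = -72$ ($J{\left(V \right)} = 9 \left(-8\right) = -72$)
$n = 225307$ ($n = \frac{450542 - -72}{2} = \frac{450542 + 72}{2} = \frac{1}{2} \cdot 450614 = 225307$)
$n - \left(-2475\right) 229 = 225307 - \left(-2475\right) 229 = 225307 - -566775 = 225307 + 566775 = 792082$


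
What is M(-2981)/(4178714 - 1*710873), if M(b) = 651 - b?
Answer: 3632/3467841 ≈ 0.0010473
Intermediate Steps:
M(-2981)/(4178714 - 1*710873) = (651 - 1*(-2981))/(4178714 - 1*710873) = (651 + 2981)/(4178714 - 710873) = 3632/3467841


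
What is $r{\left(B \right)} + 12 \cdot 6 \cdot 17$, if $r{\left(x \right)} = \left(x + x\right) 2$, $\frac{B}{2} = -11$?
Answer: $1136$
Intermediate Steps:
$B = -22$ ($B = 2 \left(-11\right) = -22$)
$r{\left(x \right)} = 4 x$ ($r{\left(x \right)} = 2 x 2 = 4 x$)
$r{\left(B \right)} + 12 \cdot 6 \cdot 17 = 4 \left(-22\right) + 12 \cdot 6 \cdot 17 = -88 + 12 \cdot 102 = -88 + 1224 = 1136$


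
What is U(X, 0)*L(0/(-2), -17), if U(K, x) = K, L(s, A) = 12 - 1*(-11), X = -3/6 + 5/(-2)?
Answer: -69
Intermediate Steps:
X = -3 (X = -3*⅙ + 5*(-½) = -½ - 5/2 = -3)
L(s, A) = 23 (L(s, A) = 12 + 11 = 23)
U(X, 0)*L(0/(-2), -17) = -3*23 = -69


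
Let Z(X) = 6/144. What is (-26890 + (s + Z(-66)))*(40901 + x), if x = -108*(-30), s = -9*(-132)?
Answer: -27228243427/24 ≈ -1.1345e+9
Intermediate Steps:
Z(X) = 1/24 (Z(X) = 6*(1/144) = 1/24)
s = 1188
x = 3240
(-26890 + (s + Z(-66)))*(40901 + x) = (-26890 + (1188 + 1/24))*(40901 + 3240) = (-26890 + 28513/24)*44141 = -616847/24*44141 = -27228243427/24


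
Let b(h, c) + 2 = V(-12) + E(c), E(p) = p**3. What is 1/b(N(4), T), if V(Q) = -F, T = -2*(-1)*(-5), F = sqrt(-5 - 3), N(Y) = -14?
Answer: I/(2*(sqrt(2) - 501*I)) ≈ -0.000998 + 2.8171e-6*I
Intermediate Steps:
F = 2*I*sqrt(2) (F = sqrt(-8) = 2*I*sqrt(2) ≈ 2.8284*I)
T = -10 (T = 2*(-5) = -10)
V(Q) = -2*I*sqrt(2)
b(h, c) = -2 + c**3 - 2*I*sqrt(2) (b(h, c) = -2 + (-2*I*sqrt(2) + c**3) = -2 + (c**3 - 2*I*sqrt(2)) = -2 + c**3 - 2*I*sqrt(2))
1/b(N(4), T) = 1/(-2 + (-10)**3 - 2*I*sqrt(2)) = 1/(-2 - 1000 - 2*I*sqrt(2)) = 1/(-1002 - 2*I*sqrt(2))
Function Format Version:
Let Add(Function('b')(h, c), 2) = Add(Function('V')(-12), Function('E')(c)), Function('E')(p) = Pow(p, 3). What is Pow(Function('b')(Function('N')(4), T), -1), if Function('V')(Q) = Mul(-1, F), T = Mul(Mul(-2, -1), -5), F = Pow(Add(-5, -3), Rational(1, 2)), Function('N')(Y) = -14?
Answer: Mul(Rational(1, 2), I, Pow(Add(Pow(2, Rational(1, 2)), Mul(-501, I)), -1)) ≈ Add(-0.00099800, Mul(2.8171e-6, I))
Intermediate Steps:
F = Mul(2, I, Pow(2, Rational(1, 2))) (F = Pow(-8, Rational(1, 2)) = Mul(2, I, Pow(2, Rational(1, 2))) ≈ Mul(2.8284, I))
T = -10 (T = Mul(2, -5) = -10)
Function('V')(Q) = Mul(-2, I, Pow(2, Rational(1, 2))) (Function('V')(Q) = Mul(-1, Mul(2, I, Pow(2, Rational(1, 2)))) = Mul(-2, I, Pow(2, Rational(1, 2))))
Function('b')(h, c) = Add(-2, Pow(c, 3), Mul(-2, I, Pow(2, Rational(1, 2)))) (Function('b')(h, c) = Add(-2, Add(Mul(-2, I, Pow(2, Rational(1, 2))), Pow(c, 3))) = Add(-2, Add(Pow(c, 3), Mul(-2, I, Pow(2, Rational(1, 2))))) = Add(-2, Pow(c, 3), Mul(-2, I, Pow(2, Rational(1, 2)))))
Pow(Function('b')(Function('N')(4), T), -1) = Pow(Add(-2, Pow(-10, 3), Mul(-2, I, Pow(2, Rational(1, 2)))), -1) = Pow(Add(-2, -1000, Mul(-2, I, Pow(2, Rational(1, 2)))), -1) = Pow(Add(-1002, Mul(-2, I, Pow(2, Rational(1, 2)))), -1)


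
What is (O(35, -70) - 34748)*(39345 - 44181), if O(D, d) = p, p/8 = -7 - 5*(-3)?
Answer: 167731824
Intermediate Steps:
p = 64 (p = 8*(-7 - 5*(-3)) = 8*(-7 + 15) = 8*8 = 64)
O(D, d) = 64
(O(35, -70) - 34748)*(39345 - 44181) = (64 - 34748)*(39345 - 44181) = -34684*(-4836) = 167731824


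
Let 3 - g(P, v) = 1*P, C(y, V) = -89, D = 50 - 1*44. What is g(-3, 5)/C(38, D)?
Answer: -6/89 ≈ -0.067416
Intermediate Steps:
D = 6 (D = 50 - 44 = 6)
g(P, v) = 3 - P
g(-3, 5)/C(38, D) = (3 - 1*(-3))/(-89) = (3 + 3)*(-1/89) = 6*(-1/89) = -6/89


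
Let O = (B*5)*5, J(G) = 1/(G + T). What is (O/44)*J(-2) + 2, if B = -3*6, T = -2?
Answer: 401/88 ≈ 4.5568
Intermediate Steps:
B = -18
J(G) = 1/(-2 + G) (J(G) = 1/(G - 2) = 1/(-2 + G))
O = -450 (O = -18*5*5 = -90*5 = -450)
(O/44)*J(-2) + 2 = (-450/44)/(-2 - 2) + 2 = -450*1/44/(-4) + 2 = -225/22*(-¼) + 2 = 225/88 + 2 = 401/88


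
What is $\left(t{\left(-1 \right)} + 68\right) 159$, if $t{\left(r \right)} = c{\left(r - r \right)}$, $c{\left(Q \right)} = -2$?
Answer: $10494$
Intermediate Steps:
$t{\left(r \right)} = -2$
$\left(t{\left(-1 \right)} + 68\right) 159 = \left(-2 + 68\right) 159 = 66 \cdot 159 = 10494$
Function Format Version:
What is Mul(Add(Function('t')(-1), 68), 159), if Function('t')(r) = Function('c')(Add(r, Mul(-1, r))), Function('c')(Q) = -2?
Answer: 10494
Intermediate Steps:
Function('t')(r) = -2
Mul(Add(Function('t')(-1), 68), 159) = Mul(Add(-2, 68), 159) = Mul(66, 159) = 10494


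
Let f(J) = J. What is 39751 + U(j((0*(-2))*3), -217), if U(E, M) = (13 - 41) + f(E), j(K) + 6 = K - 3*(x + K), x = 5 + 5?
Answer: 39687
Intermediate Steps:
x = 10
j(K) = -36 - 2*K (j(K) = -6 + (K - 3*(10 + K)) = -6 + (K + (-30 - 3*K)) = -6 + (-30 - 2*K) = -36 - 2*K)
U(E, M) = -28 + E (U(E, M) = (13 - 41) + E = -28 + E)
39751 + U(j((0*(-2))*3), -217) = 39751 + (-28 + (-36 - 2*0*(-2)*3)) = 39751 + (-28 + (-36 - 0*3)) = 39751 + (-28 + (-36 - 2*0)) = 39751 + (-28 + (-36 + 0)) = 39751 + (-28 - 36) = 39751 - 64 = 39687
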